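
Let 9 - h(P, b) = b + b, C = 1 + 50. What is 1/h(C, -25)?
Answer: 1/59 ≈ 0.016949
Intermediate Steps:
C = 51
h(P, b) = 9 - 2*b (h(P, b) = 9 - (b + b) = 9 - 2*b)
1/h(C, -25) = 1/(9 - 2*(-25)) = 1/(9 + 50) = 1/59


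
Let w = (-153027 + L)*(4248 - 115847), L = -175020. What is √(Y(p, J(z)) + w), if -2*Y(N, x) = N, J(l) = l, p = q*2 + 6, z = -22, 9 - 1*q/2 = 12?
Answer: 2*√9152429289 ≈ 1.9134e+5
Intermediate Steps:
q = -6 (q = 18 - 2*12 = 18 - 24 = -6)
p = -6 (p = -6*2 + 6 = -12 + 6 = -6)
Y(N, x) = -N/2
w = 36609717153 (w = (-153027 - 175020)*(4248 - 115847) = -328047*(-111599) = 36609717153)
√(Y(p, J(z)) + w) = √(-½*(-6) + 36609717153) = √(3 + 36609717153) = √36609717156 = 2*√9152429289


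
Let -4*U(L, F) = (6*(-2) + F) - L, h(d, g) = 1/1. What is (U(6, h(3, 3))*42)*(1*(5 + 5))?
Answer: 1785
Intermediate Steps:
h(d, g) = 1
U(L, F) = 3 - F/4 + L/4 (U(L, F) = -((6*(-2) + F) - L)/4 = -((-12 + F) - L)/4 = -(-12 + F - L)/4 = 3 - F/4 + L/4)
(U(6, h(3, 3))*42)*(1*(5 + 5)) = ((3 - ¼*1 + (¼)*6)*42)*(1*(5 + 5)) = ((3 - ¼ + 3/2)*42)*(1*10) = ((17/4)*42)*10 = (357/2)*10 = 1785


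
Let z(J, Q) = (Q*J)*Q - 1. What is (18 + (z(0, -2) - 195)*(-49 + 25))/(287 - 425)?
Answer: -787/23 ≈ -34.217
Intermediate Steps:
z(J, Q) = -1 + J*Q² (z(J, Q) = (J*Q)*Q - 1 = J*Q² - 1 = -1 + J*Q²)
(18 + (z(0, -2) - 195)*(-49 + 25))/(287 - 425) = (18 + ((-1 + 0*(-2)²) - 195)*(-49 + 25))/(287 - 425) = (18 + ((-1 + 0*4) - 195)*(-24))/(-138) = (18 + ((-1 + 0) - 195)*(-24))*(-1/138) = (18 + (-1 - 195)*(-24))*(-1/138) = (18 - 196*(-24))*(-1/138) = (18 + 4704)*(-1/138) = 4722*(-1/138) = -787/23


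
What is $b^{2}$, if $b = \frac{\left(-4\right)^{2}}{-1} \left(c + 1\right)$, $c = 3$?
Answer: $4096$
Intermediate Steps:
$b = -64$ ($b = \frac{\left(-4\right)^{2}}{-1} \left(3 + 1\right) = 16 \left(-1\right) 4 = \left(-16\right) 4 = -64$)
$b^{2} = \left(-64\right)^{2} = 4096$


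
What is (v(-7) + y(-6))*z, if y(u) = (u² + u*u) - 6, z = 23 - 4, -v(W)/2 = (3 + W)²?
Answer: 646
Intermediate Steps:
v(W) = -2*(3 + W)²
z = 19
y(u) = -6 + 2*u² (y(u) = (u² + u²) - 6 = 2*u² - 6 = -6 + 2*u²)
(v(-7) + y(-6))*z = (-2*(3 - 7)² + (-6 + 2*(-6)²))*19 = (-2*(-4)² + (-6 + 2*36))*19 = (-2*16 + (-6 + 72))*19 = (-32 + 66)*19 = 34*19 = 646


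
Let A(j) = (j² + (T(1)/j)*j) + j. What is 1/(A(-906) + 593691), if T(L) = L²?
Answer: 1/1413622 ≈ 7.0740e-7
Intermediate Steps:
A(j) = 1 + j + j² (A(j) = (j² + (1²/j)*j) + j = (j² + (1/j)*j) + j = (j² + j/j) + j = (j² + 1) + j = (1 + j²) + j = 1 + j + j²)
1/(A(-906) + 593691) = 1/((1 - 906 + (-906)²) + 593691) = 1/((1 - 906 + 820836) + 593691) = 1/(819931 + 593691) = 1/1413622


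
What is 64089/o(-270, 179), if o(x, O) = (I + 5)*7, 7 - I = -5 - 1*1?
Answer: 7121/14 ≈ 508.64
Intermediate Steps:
I = 13 (I = 7 - (-5 - 1*1) = 7 - (-5 - 1) = 7 - 1*(-6) = 7 + 6 = 13)
o(x, O) = 126 (o(x, O) = (13 + 5)*7 = 18*7 = 126)
64089/o(-270, 179) = 64089/126 = 64089*(1/126) = 7121/14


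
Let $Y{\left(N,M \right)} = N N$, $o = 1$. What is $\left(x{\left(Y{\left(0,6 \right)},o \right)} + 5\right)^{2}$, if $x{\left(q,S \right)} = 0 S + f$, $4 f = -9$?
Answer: $\frac{121}{16} \approx 7.5625$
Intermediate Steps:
$f = - \frac{9}{4}$ ($f = \frac{1}{4} \left(-9\right) = - \frac{9}{4} \approx -2.25$)
$Y{\left(N,M \right)} = N^{2}$
$x{\left(q,S \right)} = - \frac{9}{4}$ ($x{\left(q,S \right)} = 0 S - \frac{9}{4} = 0 - \frac{9}{4} = - \frac{9}{4}$)
$\left(x{\left(Y{\left(0,6 \right)},o \right)} + 5\right)^{2} = \left(- \frac{9}{4} + 5\right)^{2} = \left(\frac{11}{4}\right)^{2} = \frac{121}{16}$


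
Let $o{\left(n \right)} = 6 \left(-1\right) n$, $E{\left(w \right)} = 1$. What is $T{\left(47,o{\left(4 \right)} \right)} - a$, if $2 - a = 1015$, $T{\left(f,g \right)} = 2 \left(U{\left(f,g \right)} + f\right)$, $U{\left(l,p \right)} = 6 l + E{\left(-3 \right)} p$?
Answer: $1623$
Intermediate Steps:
$o{\left(n \right)} = - 6 n$
$U{\left(l,p \right)} = p + 6 l$ ($U{\left(l,p \right)} = 6 l + 1 p = 6 l + p = p + 6 l$)
$T{\left(f,g \right)} = 2 g + 14 f$ ($T{\left(f,g \right)} = 2 \left(\left(g + 6 f\right) + f\right) = 2 \left(g + 7 f\right) = 2 g + 14 f$)
$a = -1013$ ($a = 2 - 1015 = -1013$)
$T{\left(47,o{\left(4 \right)} \right)} - a = \left(2 \left(\left(-6\right) 4\right) + 14 \cdot 47\right) - -1013 = \left(2 \left(-24\right) + 658\right) + 1013 = \left(-48 + 658\right) + 1013 = 610 + 1013 = 1623$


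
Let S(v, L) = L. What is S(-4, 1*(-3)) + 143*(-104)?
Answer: -14875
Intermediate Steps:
S(-4, 1*(-3)) + 143*(-104) = 1*(-3) + 143*(-104) = -3 - 14872 = -14875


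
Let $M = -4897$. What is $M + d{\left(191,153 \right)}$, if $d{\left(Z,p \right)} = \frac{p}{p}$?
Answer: $-4896$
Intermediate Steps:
$d{\left(Z,p \right)} = 1$
$M + d{\left(191,153 \right)} = -4897 + 1 = -4896$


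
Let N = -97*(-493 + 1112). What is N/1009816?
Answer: -60043/1009816 ≈ -0.059459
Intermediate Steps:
N = -60043 (N = -97*619 = -60043)
N/1009816 = -60043/1009816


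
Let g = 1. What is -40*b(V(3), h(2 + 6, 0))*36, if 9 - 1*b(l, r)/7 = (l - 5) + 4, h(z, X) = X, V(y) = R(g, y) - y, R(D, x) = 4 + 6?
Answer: -30240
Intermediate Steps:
R(D, x) = 10
V(y) = 10 - y
b(l, r) = 70 - 7*l (b(l, r) = 63 - 7*((l - 5) + 4) = 63 - 7*((-5 + l) + 4) = 63 - 7*(-1 + l) = 63 + (7 - 7*l) = 70 - 7*l)
-40*b(V(3), h(2 + 6, 0))*36 = -40*(70 - 7*(10 - 1*3))*36 = -40*(70 - 7*(10 - 3))*36 = -40*(70 - 7*7)*36 = -40*(70 - 49)*36 = -40*21*36 = -840*36 = -30240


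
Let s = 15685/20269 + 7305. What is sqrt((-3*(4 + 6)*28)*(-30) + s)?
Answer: sqrt(13354423813570)/20269 ≈ 180.29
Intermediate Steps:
s = 148080730/20269 (s = 15685*(1/20269) + 7305 = 15685/20269 + 7305 = 148080730/20269 ≈ 7305.8)
sqrt((-3*(4 + 6)*28)*(-30) + s) = sqrt((-3*(4 + 6)*28)*(-30) + 148080730/20269) = sqrt((-3*10*28)*(-30) + 148080730/20269) = sqrt(-30*28*(-30) + 148080730/20269) = sqrt(-840*(-30) + 148080730/20269) = sqrt(25200 + 148080730/20269) = sqrt(658859530/20269) = sqrt(13354423813570)/20269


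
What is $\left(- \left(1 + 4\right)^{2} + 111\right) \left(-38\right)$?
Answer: $-3268$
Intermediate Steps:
$\left(- \left(1 + 4\right)^{2} + 111\right) \left(-38\right) = \left(- 5^{2} + 111\right) \left(-38\right) = \left(\left(-1\right) 25 + 111\right) \left(-38\right) = \left(-25 + 111\right) \left(-38\right) = 86 \left(-38\right) = -3268$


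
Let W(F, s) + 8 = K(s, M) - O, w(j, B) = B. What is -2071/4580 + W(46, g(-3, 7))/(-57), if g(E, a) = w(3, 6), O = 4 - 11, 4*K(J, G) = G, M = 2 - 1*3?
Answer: -56161/130530 ≈ -0.43025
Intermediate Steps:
M = -1 (M = 2 - 3 = -1)
K(J, G) = G/4
O = -7
g(E, a) = 6
W(F, s) = -5/4 (W(F, s) = -8 + ((¼)*(-1) - 1*(-7)) = -8 + (-¼ + 7) = -8 + 27/4 = -5/4)
-2071/4580 + W(46, g(-3, 7))/(-57) = -2071/4580 - 5/4/(-57) = -2071*1/4580 - 5/4*(-1/57) = -2071/4580 + 5/228 = -56161/130530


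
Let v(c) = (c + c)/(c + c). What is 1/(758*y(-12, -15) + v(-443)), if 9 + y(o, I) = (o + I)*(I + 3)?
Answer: 1/238771 ≈ 4.1881e-6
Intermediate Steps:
y(o, I) = -9 + (3 + I)*(I + o) (y(o, I) = -9 + (o + I)*(I + 3) = -9 + (I + o)*(3 + I) = -9 + (3 + I)*(I + o))
v(c) = 1 (v(c) = (2*c)/((2*c)) = (2*c)*(1/(2*c)) = 1)
1/(758*y(-12, -15) + v(-443)) = 1/(758*(-9 + (-15)² + 3*(-15) + 3*(-12) - 15*(-12)) + 1) = 1/(758*(-9 + 225 - 45 - 36 + 180) + 1) = 1/(758*315 + 1) = 1/(238770 + 1) = 1/238771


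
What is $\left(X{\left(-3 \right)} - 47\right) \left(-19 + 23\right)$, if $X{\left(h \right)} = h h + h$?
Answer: $-164$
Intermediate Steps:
$X{\left(h \right)} = h + h^{2}$ ($X{\left(h \right)} = h^{2} + h = h + h^{2}$)
$\left(X{\left(-3 \right)} - 47\right) \left(-19 + 23\right) = \left(- 3 \left(1 - 3\right) - 47\right) \left(-19 + 23\right) = \left(\left(-3\right) \left(-2\right) - 47\right) 4 = \left(6 - 47\right) 4 = \left(-41\right) 4 = -164$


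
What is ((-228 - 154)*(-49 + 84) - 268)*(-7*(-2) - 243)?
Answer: 3123102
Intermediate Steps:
((-228 - 154)*(-49 + 84) - 268)*(-7*(-2) - 243) = (-382*35 - 268)*(14 - 243) = (-13370 - 268)*(-229) = -13638*(-229) = 3123102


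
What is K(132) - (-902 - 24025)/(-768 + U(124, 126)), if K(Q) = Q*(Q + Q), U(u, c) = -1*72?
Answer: 1392733/40 ≈ 34818.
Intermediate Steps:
U(u, c) = -72
K(Q) = 2*Q**2 (K(Q) = Q*(2*Q) = 2*Q**2)
K(132) - (-902 - 24025)/(-768 + U(124, 126)) = 2*132**2 - (-902 - 24025)/(-768 - 72) = 2*17424 - (-24927)/(-840) = 34848 - (-24927)*(-1)/840 = 34848 - 1*1187/40 = 34848 - 1187/40 = 1392733/40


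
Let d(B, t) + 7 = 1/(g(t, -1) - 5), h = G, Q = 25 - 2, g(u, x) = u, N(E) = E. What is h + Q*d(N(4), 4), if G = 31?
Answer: -153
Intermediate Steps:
Q = 23
h = 31
d(B, t) = -7 + 1/(-5 + t) (d(B, t) = -7 + 1/(t - 5) = -7 + 1/(-5 + t))
h + Q*d(N(4), 4) = 31 + 23*((36 - 7*4)/(-5 + 4)) = 31 + 23*((36 - 28)/(-1)) = 31 + 23*(-1*8) = 31 + 23*(-8) = 31 - 184 = -153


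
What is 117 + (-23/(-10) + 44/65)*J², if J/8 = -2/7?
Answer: 422181/3185 ≈ 132.55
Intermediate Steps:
J = -16/7 (J = 8*(-2/7) = -16/7 ≈ -2.2857)
117 + (-23/(-10) + 44/65)*J² = 117 + (-23/(-10) + 44/65)*(-16/7)² = 117 + (-23*(-⅒) + 44*(1/65))*(256/49) = 117 + (23/10 + 44/65)*(256/49) = 117 + (387/130)*(256/49) = 117 + 49536/3185 = 422181/3185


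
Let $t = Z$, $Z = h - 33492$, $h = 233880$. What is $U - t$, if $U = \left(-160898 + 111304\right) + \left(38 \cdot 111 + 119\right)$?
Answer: $-245645$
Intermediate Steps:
$Z = 200388$ ($Z = 233880 - 33492 = 200388$)
$t = 200388$
$U = -45257$ ($U = -49594 + \left(4218 + 119\right) = -49594 + 4337 = -45257$)
$U - t = -45257 - 200388 = -245645$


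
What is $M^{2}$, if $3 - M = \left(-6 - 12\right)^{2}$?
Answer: $103041$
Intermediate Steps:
$M = -321$ ($M = 3 - \left(-6 - 12\right)^{2} = 3 - \left(-18\right)^{2} = 3 - 324 = -321$)
$M^{2} = \left(-321\right)^{2} = 103041$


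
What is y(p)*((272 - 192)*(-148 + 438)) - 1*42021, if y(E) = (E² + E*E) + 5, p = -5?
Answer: 1233979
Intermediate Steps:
y(E) = 5 + 2*E² (y(E) = (E² + E²) + 5 = 2*E² + 5 = 5 + 2*E²)
y(p)*((272 - 192)*(-148 + 438)) - 1*42021 = (5 + 2*(-5)²)*((272 - 192)*(-148 + 438)) - 1*42021 = (5 + 2*25)*(80*290) - 42021 = (5 + 50)*23200 - 42021 = 55*23200 - 42021 = 1276000 - 42021 = 1233979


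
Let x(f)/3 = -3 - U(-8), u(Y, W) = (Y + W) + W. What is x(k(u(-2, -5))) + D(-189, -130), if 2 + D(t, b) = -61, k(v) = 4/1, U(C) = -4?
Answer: -60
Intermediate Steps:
u(Y, W) = Y + 2*W (u(Y, W) = (W + Y) + W = Y + 2*W)
k(v) = 4 (k(v) = 4*1 = 4)
D(t, b) = -63 (D(t, b) = -2 - 61 = -63)
x(f) = 3 (x(f) = 3*(-3 - 1*(-4)) = 3*(-3 + 4) = 3*1 = 3)
x(k(u(-2, -5))) + D(-189, -130) = 3 - 63 = -60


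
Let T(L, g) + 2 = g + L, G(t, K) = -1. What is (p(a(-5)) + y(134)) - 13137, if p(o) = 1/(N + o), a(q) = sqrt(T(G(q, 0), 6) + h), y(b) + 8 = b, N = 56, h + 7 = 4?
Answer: -728615/56 ≈ -13011.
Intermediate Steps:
T(L, g) = -2 + L + g (T(L, g) = -2 + (g + L) = -2 + (L + g) = -2 + L + g)
h = -3 (h = -7 + 4 = -3)
y(b) = -8 + b
a(q) = 0 (a(q) = sqrt((-2 - 1 + 6) - 3) = sqrt(3 - 3) = sqrt(0) = 0)
p(o) = 1/(56 + o)
(p(a(-5)) + y(134)) - 13137 = (1/(56 + 0) + (-8 + 134)) - 13137 = (1/56 + 126) - 13137 = 7057/56 - 13137 = -728615/56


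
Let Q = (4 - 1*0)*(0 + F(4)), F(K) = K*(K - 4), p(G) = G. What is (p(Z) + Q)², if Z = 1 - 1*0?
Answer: 1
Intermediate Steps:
Z = 1 (Z = 1 + 0 = 1)
F(K) = K*(-4 + K)
Q = 0 (Q = (4 - 1*0)*(0 + 4*(-4 + 4)) = (4 + 0)*(0 + 4*0) = 4*(0 + 0) = 4*0 = 0)
(p(Z) + Q)² = (1 + 0)² = 1² = 1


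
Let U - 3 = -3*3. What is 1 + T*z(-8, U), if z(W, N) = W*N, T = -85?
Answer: -4079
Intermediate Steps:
U = -6 (U = 3 - 3*3 = 3 - 9 = -6)
z(W, N) = N*W
1 + T*z(-8, U) = 1 - (-510)*(-8) = 1 - 85*48 = 1 - 4080 = -4079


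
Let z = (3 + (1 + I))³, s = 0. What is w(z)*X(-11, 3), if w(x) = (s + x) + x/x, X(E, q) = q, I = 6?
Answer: 3003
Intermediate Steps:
z = 1000 (z = (3 + (1 + 6))³ = (3 + 7)³ = 10³ = 1000)
w(x) = 1 + x (w(x) = (0 + x) + x/x = x + 1 = 1 + x)
w(z)*X(-11, 3) = (1 + 1000)*3 = 1001*3 = 3003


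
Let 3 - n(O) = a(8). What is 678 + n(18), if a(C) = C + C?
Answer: 665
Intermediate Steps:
a(C) = 2*C
n(O) = -13 (n(O) = 3 - 2*8 = 3 - 1*16 = 3 - 16 = -13)
678 + n(18) = 678 - 13 = 665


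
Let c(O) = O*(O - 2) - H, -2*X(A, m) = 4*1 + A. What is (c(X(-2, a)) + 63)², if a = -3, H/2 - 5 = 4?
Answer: 2304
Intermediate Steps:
H = 18 (H = 10 + 2*4 = 10 + 8 = 18)
X(A, m) = -2 - A/2 (X(A, m) = -(4*1 + A)/2 = -(4 + A)/2 = -2 - A/2)
c(O) = -18 + O*(-2 + O) (c(O) = O*(O - 2) - 1*18 = O*(-2 + O) - 18 = -18 + O*(-2 + O))
(c(X(-2, a)) + 63)² = ((-18 + (-2 - ½*(-2))² - 2*(-2 - ½*(-2))) + 63)² = ((-18 + (-2 + 1)² - 2*(-2 + 1)) + 63)² = ((-18 + (-1)² - 2*(-1)) + 63)² = ((-18 + 1 + 2) + 63)² = (-15 + 63)² = 48² = 2304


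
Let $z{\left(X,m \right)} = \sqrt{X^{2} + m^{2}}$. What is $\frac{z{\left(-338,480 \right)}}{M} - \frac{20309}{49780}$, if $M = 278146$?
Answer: $- \frac{20309}{49780} + \frac{\sqrt{86161}}{139073} \approx -0.40586$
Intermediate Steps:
$\frac{z{\left(-338,480 \right)}}{M} - \frac{20309}{49780} = \frac{\sqrt{\left(-338\right)^{2} + 480^{2}}}{278146} - \frac{20309}{49780} = \sqrt{114244 + 230400} \cdot \frac{1}{278146} - \frac{20309}{49780} = \sqrt{344644} \cdot \frac{1}{278146} - \frac{20309}{49780} = 2 \sqrt{86161} \cdot \frac{1}{278146} - \frac{20309}{49780} = \frac{\sqrt{86161}}{139073} - \frac{20309}{49780} = - \frac{20309}{49780} + \frac{\sqrt{86161}}{139073}$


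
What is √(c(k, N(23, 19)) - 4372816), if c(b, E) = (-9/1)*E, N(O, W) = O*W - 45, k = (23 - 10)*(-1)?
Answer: 2*I*√1094086 ≈ 2092.0*I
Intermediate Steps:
k = -13 (k = 13*(-1) = -13)
N(O, W) = -45 + O*W
c(b, E) = -9*E (c(b, E) = (1*(-9))*E = -9*E)
√(c(k, N(23, 19)) - 4372816) = √(-9*(-45 + 23*19) - 4372816) = √(-9*(-45 + 437) - 4372816) = √(-9*392 - 4372816) = √(-3528 - 4372816) = √(-4376344) = 2*I*√1094086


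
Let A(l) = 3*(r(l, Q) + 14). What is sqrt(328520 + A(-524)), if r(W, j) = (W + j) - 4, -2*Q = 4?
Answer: 2*sqrt(81743) ≈ 571.81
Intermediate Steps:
Q = -2 (Q = -1/2*4 = -2)
r(W, j) = -4 + W + j
A(l) = 24 + 3*l (A(l) = 3*((-4 + l - 2) + 14) = 3*((-6 + l) + 14) = 3*(8 + l) = 24 + 3*l)
sqrt(328520 + A(-524)) = sqrt(328520 + (24 + 3*(-524))) = sqrt(328520 + (24 - 1572)) = sqrt(328520 - 1548) = sqrt(326972) = 2*sqrt(81743)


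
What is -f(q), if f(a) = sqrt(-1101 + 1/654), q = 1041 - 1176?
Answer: -I*sqrt(470914662)/654 ≈ -33.181*I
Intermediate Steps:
q = -135
f(a) = I*sqrt(470914662)/654 (f(a) = sqrt(-1101 + 1/654) = sqrt(-720053/654) = I*sqrt(470914662)/654)
-f(q) = -I*sqrt(470914662)/654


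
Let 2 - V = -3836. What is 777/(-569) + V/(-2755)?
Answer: -227603/82505 ≈ -2.7587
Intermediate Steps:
V = 3838 (V = 2 - 1*(-3836) = 2 + 3836 = 3838)
777/(-569) + V/(-2755) = 777/(-569) + 3838/(-2755) = 777*(-1/569) + 3838*(-1/2755) = -777/569 - 202/145 = -227603/82505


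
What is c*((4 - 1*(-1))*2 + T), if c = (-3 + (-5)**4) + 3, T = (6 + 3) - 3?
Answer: 10000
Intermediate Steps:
T = 6 (T = 9 - 3 = 6)
c = 625 (c = (-3 + 625) + 3 = 622 + 3 = 625)
c*((4 - 1*(-1))*2 + T) = 625*((4 - 1*(-1))*2 + 6) = 625*((4 + 1)*2 + 6) = 625*(5*2 + 6) = 625*(10 + 6) = 625*16 = 10000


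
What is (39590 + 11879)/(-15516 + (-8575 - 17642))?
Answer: -51469/41733 ≈ -1.2333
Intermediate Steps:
(39590 + 11879)/(-15516 + (-8575 - 17642)) = 51469/(-15516 - 26217) = 51469/(-41733) = 51469*(-1/41733) = -51469/41733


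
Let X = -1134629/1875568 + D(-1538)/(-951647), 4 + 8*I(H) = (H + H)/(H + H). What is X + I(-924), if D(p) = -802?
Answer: -1747591576113/1784878660496 ≈ -0.97911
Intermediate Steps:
I(H) = -3/8 (I(H) = -1/2 + ((H + H)/(H + H))/8 = -1/2 + ((2*H)/((2*H)))/8 = -1/2 + ((2*H)*(1/(2*H)))/8 = -1/2 + (1/8)*1 = -1/2 + 1/8 = -3/8)
X = -1078262078427/1784878660496 (X = -1134629/1875568 - 802/(-951647) = -1134629*1/1875568 - 802*(-1/951647) = -1134629/1875568 + 802/951647 = -1078262078427/1784878660496 ≈ -0.60411)
X + I(-924) = -1078262078427/1784878660496 - 3/8 = -1747591576113/1784878660496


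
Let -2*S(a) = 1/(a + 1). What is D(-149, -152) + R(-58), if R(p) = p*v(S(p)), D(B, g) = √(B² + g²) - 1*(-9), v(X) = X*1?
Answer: 484/57 + √45305 ≈ 221.34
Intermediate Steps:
S(a) = -1/(2*(1 + a)) (S(a) = -1/(2*(a + 1)) = -1/(2*(1 + a)))
v(X) = X
D(B, g) = 9 + √(B² + g²) (D(B, g) = √(B² + g²) + 9 = 9 + √(B² + g²))
R(p) = -p/(2 + 2*p) (R(p) = p*(-1/(2 + 2*p)) = -p/(2 + 2*p))
D(-149, -152) + R(-58) = (9 + √((-149)² + (-152)²)) - 1*(-58)/(2 + 2*(-58)) = (9 + √(22201 + 23104)) - 1*(-58)/(2 - 116) = (9 + √45305) - 1*(-58)/(-114) = (9 + √45305) - 1*(-58)*(-1/114) = (9 + √45305) - 29/57 = 484/57 + √45305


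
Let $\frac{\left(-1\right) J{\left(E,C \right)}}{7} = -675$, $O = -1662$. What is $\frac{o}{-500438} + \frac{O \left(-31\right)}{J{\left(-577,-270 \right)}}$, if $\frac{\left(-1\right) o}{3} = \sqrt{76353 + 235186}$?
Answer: $\frac{17174}{1575} + \frac{3 \sqrt{311539}}{500438} \approx 10.907$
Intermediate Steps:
$J{\left(E,C \right)} = 4725$ ($J{\left(E,C \right)} = \left(-7\right) \left(-675\right) = 4725$)
$o = - 3 \sqrt{311539}$ ($o = - 3 \sqrt{76353 + 235186} = - 3 \sqrt{311539} \approx -1674.5$)
$\frac{o}{-500438} + \frac{O \left(-31\right)}{J{\left(-577,-270 \right)}} = \frac{\left(-3\right) \sqrt{311539}}{-500438} + \frac{\left(-1662\right) \left(-31\right)}{4725} = - 3 \sqrt{311539} \left(- \frac{1}{500438}\right) + 51522 \cdot \frac{1}{4725} = \frac{3 \sqrt{311539}}{500438} + \frac{17174}{1575} = \frac{17174}{1575} + \frac{3 \sqrt{311539}}{500438}$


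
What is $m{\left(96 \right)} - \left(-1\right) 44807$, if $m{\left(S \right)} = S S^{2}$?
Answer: $929543$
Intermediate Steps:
$m{\left(S \right)} = S^{3}$
$m{\left(96 \right)} - \left(-1\right) 44807 = 96^{3} - \left(-1\right) 44807 = 884736 - -44807 = 884736 + 44807 = 929543$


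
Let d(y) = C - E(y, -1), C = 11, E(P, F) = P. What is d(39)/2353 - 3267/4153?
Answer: -7803535/9772009 ≈ -0.79856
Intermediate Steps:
d(y) = 11 - y
d(39)/2353 - 3267/4153 = (11 - 1*39)/2353 - 3267/4153 = (11 - 39)*(1/2353) - 3267*1/4153 = -28*1/2353 - 3267/4153 = -28/2353 - 3267/4153 = -7803535/9772009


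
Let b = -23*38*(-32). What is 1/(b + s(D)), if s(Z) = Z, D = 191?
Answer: 1/28159 ≈ 3.5513e-5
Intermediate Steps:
b = 27968 (b = -874*(-32) = 27968)
1/(b + s(D)) = 1/(27968 + 191) = 1/28159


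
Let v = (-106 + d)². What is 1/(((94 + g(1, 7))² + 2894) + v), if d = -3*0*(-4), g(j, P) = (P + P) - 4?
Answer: 1/24946 ≈ 4.0087e-5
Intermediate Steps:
g(j, P) = -4 + 2*P (g(j, P) = 2*P - 4 = -4 + 2*P)
d = 0 (d = 0*(-4) = 0)
v = 11236 (v = (-106 + 0)² = (-106)² = 11236)
1/(((94 + g(1, 7))² + 2894) + v) = 1/(((94 + (-4 + 2*7))² + 2894) + 11236) = 1/(((94 + (-4 + 14))² + 2894) + 11236) = 1/(((94 + 10)² + 2894) + 11236) = 1/((104² + 2894) + 11236) = 1/((10816 + 2894) + 11236) = 1/(13710 + 11236) = 1/24946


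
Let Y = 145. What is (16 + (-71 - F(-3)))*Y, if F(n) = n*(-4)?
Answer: -9715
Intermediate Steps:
F(n) = -4*n
(16 + (-71 - F(-3)))*Y = (16 + (-71 - (-4)*(-3)))*145 = (16 + (-71 - 1*12))*145 = (16 + (-71 - 12))*145 = (16 - 83)*145 = -67*145 = -9715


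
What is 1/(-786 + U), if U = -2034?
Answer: -1/2820 ≈ -0.00035461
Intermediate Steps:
1/(-786 + U) = 1/(-786 - 2034) = 1/(-2820) = -1/2820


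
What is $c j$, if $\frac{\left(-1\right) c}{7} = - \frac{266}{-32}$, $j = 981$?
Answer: $- \frac{913311}{16} \approx -57082.0$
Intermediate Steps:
$c = - \frac{931}{16}$ ($c = - 7 \left(- \frac{266}{-32}\right) = - 7 \left(\left(-266\right) \left(- \frac{1}{32}\right)\right) = \left(-7\right) \frac{133}{16} = - \frac{931}{16} \approx -58.188$)
$c j = \left(- \frac{931}{16}\right) 981 = - \frac{913311}{16}$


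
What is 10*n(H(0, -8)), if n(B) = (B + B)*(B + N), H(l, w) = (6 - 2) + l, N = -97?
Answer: -7440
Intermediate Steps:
H(l, w) = 4 + l
n(B) = 2*B*(-97 + B) (n(B) = (B + B)*(B - 97) = (2*B)*(-97 + B) = 2*B*(-97 + B))
10*n(H(0, -8)) = 10*(2*(4 + 0)*(-97 + (4 + 0))) = 10*(2*4*(-97 + 4)) = 10*(2*4*(-93)) = 10*(-744) = -7440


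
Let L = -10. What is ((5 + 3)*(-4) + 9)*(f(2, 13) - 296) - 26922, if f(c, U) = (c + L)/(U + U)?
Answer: -261390/13 ≈ -20107.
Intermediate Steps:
f(c, U) = (-10 + c)/(2*U) (f(c, U) = (c - 10)/(U + U) = (-10 + c)/((2*U)) = (-10 + c)*(1/(2*U)) = (-10 + c)/(2*U))
((5 + 3)*(-4) + 9)*(f(2, 13) - 296) - 26922 = ((5 + 3)*(-4) + 9)*((½)*(-10 + 2)/13 - 296) - 26922 = (8*(-4) + 9)*((½)*(1/13)*(-8) - 296) - 26922 = (-32 + 9)*(-4/13 - 296) - 26922 = -23*(-3852/13) - 26922 = 88596/13 - 26922 = -261390/13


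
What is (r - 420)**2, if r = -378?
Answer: 636804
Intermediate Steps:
(r - 420)**2 = (-378 - 420)**2 = (-798)**2 = 636804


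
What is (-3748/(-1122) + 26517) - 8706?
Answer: 9993845/561 ≈ 17814.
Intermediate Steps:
(-3748/(-1122) + 26517) - 8706 = (-3748*(-1/1122) + 26517) - 8706 = (1874/561 + 26517) - 8706 = 14877911/561 - 8706 = 9993845/561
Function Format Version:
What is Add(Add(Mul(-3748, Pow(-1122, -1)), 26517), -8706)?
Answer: Rational(9993845, 561) ≈ 17814.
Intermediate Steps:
Add(Add(Mul(-3748, Pow(-1122, -1)), 26517), -8706) = Add(Add(Mul(-3748, Rational(-1, 1122)), 26517), -8706) = Add(Add(Rational(1874, 561), 26517), -8706) = Add(Rational(14877911, 561), -8706) = Rational(9993845, 561)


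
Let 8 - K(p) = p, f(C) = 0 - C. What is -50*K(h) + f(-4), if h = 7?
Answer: -46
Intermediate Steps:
f(C) = -C
K(p) = 8 - p
-50*K(h) + f(-4) = -50*(8 - 1*7) - 1*(-4) = -50*(8 - 7) + 4 = -50*1 + 4 = -50 + 4 = -46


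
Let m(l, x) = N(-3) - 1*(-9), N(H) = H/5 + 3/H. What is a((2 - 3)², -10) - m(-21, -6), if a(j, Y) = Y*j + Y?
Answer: -137/5 ≈ -27.400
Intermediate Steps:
N(H) = 3/H + H/5 (N(H) = H*(⅕) + 3/H = H/5 + 3/H = 3/H + H/5)
a(j, Y) = Y + Y*j
m(l, x) = 37/5 (m(l, x) = (3/(-3) + (⅕)*(-3)) - 1*(-9) = (3*(-⅓) - ⅗) + 9 = (-1 - ⅗) + 9 = -8/5 + 9 = 37/5)
a((2 - 3)², -10) - m(-21, -6) = -10*(1 + (2 - 3)²) - 1*37/5 = -10*(1 + (-1)²) - 37/5 = -10*(1 + 1) - 37/5 = -10*2 - 37/5 = -20 - 37/5 = -137/5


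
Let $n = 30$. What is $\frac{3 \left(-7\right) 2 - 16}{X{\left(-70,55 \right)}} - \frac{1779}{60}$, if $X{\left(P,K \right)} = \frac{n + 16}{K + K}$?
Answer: $- \frac{77439}{460} \approx -168.35$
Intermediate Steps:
$X{\left(P,K \right)} = \frac{23}{K}$ ($X{\left(P,K \right)} = \frac{30 + 16}{K + K} = \frac{46}{2 K} = 46 \frac{1}{2 K} = \frac{23}{K}$)
$\frac{3 \left(-7\right) 2 - 16}{X{\left(-70,55 \right)}} - \frac{1779}{60} = \frac{3 \left(-7\right) 2 - 16}{23 \cdot \frac{1}{55}} - \frac{1779}{60} = \frac{\left(-21\right) 2 - 16}{23 \cdot \frac{1}{55}} - \frac{593}{20} = \frac{-42 - 16}{\frac{23}{55}} - \frac{593}{20} = \left(-58\right) \frac{55}{23} - \frac{593}{20} = - \frac{3190}{23} - \frac{593}{20} = - \frac{77439}{460}$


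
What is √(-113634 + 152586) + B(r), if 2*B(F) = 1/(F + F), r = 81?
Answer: 1/324 + 6*√1082 ≈ 197.37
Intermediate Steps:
B(F) = 1/(4*F) (B(F) = 1/(2*(F + F)) = 1/(2*((2*F))) = (1/(2*F))/2 = 1/(4*F))
√(-113634 + 152586) + B(r) = √(-113634 + 152586) + (¼)/81 = √38952 + (¼)*(1/81) = 6*√1082 + 1/324 = 1/324 + 6*√1082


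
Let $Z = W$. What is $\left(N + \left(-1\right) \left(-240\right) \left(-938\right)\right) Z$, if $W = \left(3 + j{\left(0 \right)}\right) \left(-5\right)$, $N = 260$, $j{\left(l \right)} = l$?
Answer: $3372900$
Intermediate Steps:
$W = -15$ ($W = \left(3 + 0\right) \left(-5\right) = 3 \left(-5\right) = -15$)
$Z = -15$
$\left(N + \left(-1\right) \left(-240\right) \left(-938\right)\right) Z = \left(260 + \left(-1\right) \left(-240\right) \left(-938\right)\right) \left(-15\right) = \left(260 + 240 \left(-938\right)\right) \left(-15\right) = \left(260 - 225120\right) \left(-15\right) = \left(-224860\right) \left(-15\right) = 3372900$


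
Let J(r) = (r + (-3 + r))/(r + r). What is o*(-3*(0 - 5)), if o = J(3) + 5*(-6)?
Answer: -885/2 ≈ -442.50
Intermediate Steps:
J(r) = (-3 + 2*r)/(2*r) (J(r) = (-3 + 2*r)/((2*r)) = (-3 + 2*r)*(1/(2*r)) = (-3 + 2*r)/(2*r))
o = -59/2 (o = (-3/2 + 3)/3 + 5*(-6) = (⅓)*(3/2) - 30 = ½ - 30 = -59/2 ≈ -29.500)
o*(-3*(0 - 5)) = -(-177)*(0 - 5)/2 = -(-177)*(-5)/2 = -59/2*15 = -885/2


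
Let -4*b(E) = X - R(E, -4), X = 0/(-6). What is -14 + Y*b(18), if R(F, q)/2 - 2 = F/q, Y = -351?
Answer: 1699/4 ≈ 424.75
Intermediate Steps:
R(F, q) = 4 + 2*F/q (R(F, q) = 4 + 2*(F/q) = 4 + 2*F/q)
X = 0 (X = 0*(-⅙) = 0)
b(E) = 1 - E/8 (b(E) = -(0 - (4 + 2*E/(-4)))/4 = -(0 - (4 + 2*E*(-¼)))/4 = -(0 - (4 - E/2))/4 = -(0 + (-4 + E/2))/4 = -(-4 + E/2)/4 = 1 - E/8)
-14 + Y*b(18) = -14 - 351*(1 - ⅛*18) = -14 - 351*(1 - 9/4) = -14 - 351*(-5/4) = -14 + 1755/4 = 1699/4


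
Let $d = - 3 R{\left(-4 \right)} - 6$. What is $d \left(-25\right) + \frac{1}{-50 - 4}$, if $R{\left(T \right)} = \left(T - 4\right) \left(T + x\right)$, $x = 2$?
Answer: $\frac{72899}{54} \approx 1350.0$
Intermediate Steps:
$R{\left(T \right)} = \left(-4 + T\right) \left(2 + T\right)$ ($R{\left(T \right)} = \left(T - 4\right) \left(T + 2\right) = \left(-4 + T\right) \left(2 + T\right)$)
$d = -54$ ($d = - 3 \left(-8 + \left(-4\right)^{2} - -8\right) - 6 = - 3 \left(-8 + 16 + 8\right) - 6 = \left(-3\right) 16 - 6 = -48 - 6 = -54$)
$d \left(-25\right) + \frac{1}{-50 - 4} = \left(-54\right) \left(-25\right) + \frac{1}{-50 - 4} = 1350 + \frac{1}{-50 + \left(-14 + 10\right)} = 1350 + \frac{1}{-50 - 4} = 1350 + \frac{1}{-54} = 1350 - \frac{1}{54} = \frac{72899}{54}$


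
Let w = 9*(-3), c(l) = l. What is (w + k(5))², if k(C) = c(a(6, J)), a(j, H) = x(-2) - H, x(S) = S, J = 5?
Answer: 1156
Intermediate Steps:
a(j, H) = -2 - H
k(C) = -7 (k(C) = -2 - 1*5 = -2 - 5 = -7)
w = -27
(w + k(5))² = (-27 - 7)² = (-34)² = 1156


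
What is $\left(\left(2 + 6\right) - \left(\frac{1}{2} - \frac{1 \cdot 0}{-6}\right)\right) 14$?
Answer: $105$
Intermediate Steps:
$\left(\left(2 + 6\right) - \left(\frac{1}{2} - \frac{1 \cdot 0}{-6}\right)\right) 14 = \left(8 + \left(\left(-1\right) \frac{1}{2} + 0 \left(- \frac{1}{6}\right)\right)\right) 14 = \left(8 + \left(- \frac{1}{2} + 0\right)\right) 14 = \left(8 - \frac{1}{2}\right) 14 = \frac{15}{2} \cdot 14 = 105$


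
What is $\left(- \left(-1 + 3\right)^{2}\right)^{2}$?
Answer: $16$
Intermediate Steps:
$\left(- \left(-1 + 3\right)^{2}\right)^{2} = \left(- 2^{2}\right)^{2} = \left(\left(-1\right) 4\right)^{2} = \left(-4\right)^{2} = 16$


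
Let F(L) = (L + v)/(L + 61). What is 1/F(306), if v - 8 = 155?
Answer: 367/469 ≈ 0.78252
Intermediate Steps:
v = 163 (v = 8 + 155 = 163)
F(L) = (163 + L)/(61 + L) (F(L) = (L + 163)/(L + 61) = (163 + L)/(61 + L))
1/F(306) = 1/((163 + 306)/(61 + 306)) = 1/(469/367) = 367/469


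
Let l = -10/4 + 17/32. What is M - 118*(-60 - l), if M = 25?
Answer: 109963/16 ≈ 6872.7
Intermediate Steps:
l = -63/32 (l = -10*¼ + 17*(1/32) = -5/2 + 17/32 = -63/32 ≈ -1.9688)
M - 118*(-60 - l) = 25 - 118*(-60 - 1*(-63/32)) = 25 - 118*(-60 + 63/32) = 25 - 118*(-1857/32) = 25 + 109563/16 = 109963/16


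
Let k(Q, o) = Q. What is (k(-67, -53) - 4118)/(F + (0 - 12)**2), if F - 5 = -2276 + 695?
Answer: 4185/1432 ≈ 2.9225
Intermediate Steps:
F = -1576 (F = 5 + (-2276 + 695) = 5 - 1581 = -1576)
(k(-67, -53) - 4118)/(F + (0 - 12)**2) = (-67 - 4118)/(-1576 + (0 - 12)**2) = -4185/(-1576 + (-12)**2) = -4185/(-1576 + 144) = -4185/(-1432) = -4185*(-1/1432) = 4185/1432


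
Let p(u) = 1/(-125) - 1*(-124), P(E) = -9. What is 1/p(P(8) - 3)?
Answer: 125/15499 ≈ 0.0080650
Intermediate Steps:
p(u) = 15499/125 (p(u) = -1/125 + 124 = 15499/125)
1/p(P(8) - 3) = 1/(15499/125) = 125/15499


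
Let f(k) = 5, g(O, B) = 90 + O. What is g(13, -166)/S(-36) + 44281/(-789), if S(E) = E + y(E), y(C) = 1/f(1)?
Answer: -8332634/141231 ≈ -59.000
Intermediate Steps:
y(C) = ⅕ (y(C) = 1/5 = ⅕)
S(E) = ⅕ + E (S(E) = E + ⅕ = ⅕ + E)
g(13, -166)/S(-36) + 44281/(-789) = (90 + 13)/(⅕ - 36) + 44281/(-789) = 103/(-179/5) + 44281*(-1/789) = 103*(-5/179) - 44281/789 = -515/179 - 44281/789 = -8332634/141231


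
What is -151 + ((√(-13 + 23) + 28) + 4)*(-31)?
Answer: -1143 - 31*√10 ≈ -1241.0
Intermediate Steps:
-151 + ((√(-13 + 23) + 28) + 4)*(-31) = -151 + ((√10 + 28) + 4)*(-31) = -151 + ((28 + √10) + 4)*(-31) = -151 + (32 + √10)*(-31) = -151 + (-992 - 31*√10) = -1143 - 31*√10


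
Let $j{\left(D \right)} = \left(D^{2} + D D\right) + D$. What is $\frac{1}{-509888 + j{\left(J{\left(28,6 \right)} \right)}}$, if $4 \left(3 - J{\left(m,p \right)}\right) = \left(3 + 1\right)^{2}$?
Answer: $- \frac{1}{509887} \approx -1.9612 \cdot 10^{-6}$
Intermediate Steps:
$J{\left(m,p \right)} = -1$ ($J{\left(m,p \right)} = 3 - \frac{\left(3 + 1\right)^{2}}{4} = 3 - \frac{4^{2}}{4} = 3 - 4 = -1$)
$j{\left(D \right)} = D + 2 D^{2}$ ($j{\left(D \right)} = \left(D^{2} + D^{2}\right) + D = 2 D^{2} + D = D + 2 D^{2}$)
$\frac{1}{-509888 + j{\left(J{\left(28,6 \right)} \right)}} = \frac{1}{-509888 - \left(1 + 2 \left(-1\right)\right)} = \frac{1}{-509888 - \left(1 - 2\right)} = \frac{1}{-509888 - -1} = \frac{1}{-509888 + 1} = \frac{1}{-509887} = - \frac{1}{509887}$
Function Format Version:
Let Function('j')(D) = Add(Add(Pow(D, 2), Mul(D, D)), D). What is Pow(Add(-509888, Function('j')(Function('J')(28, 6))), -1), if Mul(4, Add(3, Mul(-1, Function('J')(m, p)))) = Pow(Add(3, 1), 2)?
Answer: Rational(-1, 509887) ≈ -1.9612e-6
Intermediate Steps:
Function('J')(m, p) = -1 (Function('J')(m, p) = Add(3, Mul(Rational(-1, 4), Pow(Add(3, 1), 2))) = Add(3, Mul(Rational(-1, 4), Pow(4, 2))) = Add(3, Mul(Rational(-1, 4), 16)) = Add(3, -4) = -1)
Function('j')(D) = Add(D, Mul(2, Pow(D, 2))) (Function('j')(D) = Add(Add(Pow(D, 2), Pow(D, 2)), D) = Add(Mul(2, Pow(D, 2)), D) = Add(D, Mul(2, Pow(D, 2))))
Pow(Add(-509888, Function('j')(Function('J')(28, 6))), -1) = Pow(Add(-509888, Mul(-1, Add(1, Mul(2, -1)))), -1) = Pow(Add(-509888, Mul(-1, Add(1, -2))), -1) = Pow(Add(-509888, Mul(-1, -1)), -1) = Pow(Add(-509888, 1), -1) = Pow(-509887, -1) = Rational(-1, 509887)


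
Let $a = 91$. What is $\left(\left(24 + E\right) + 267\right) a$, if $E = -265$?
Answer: $2366$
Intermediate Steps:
$\left(\left(24 + E\right) + 267\right) a = \left(\left(24 - 265\right) + 267\right) 91 = \left(-241 + 267\right) 91 = 26 \cdot 91 = 2366$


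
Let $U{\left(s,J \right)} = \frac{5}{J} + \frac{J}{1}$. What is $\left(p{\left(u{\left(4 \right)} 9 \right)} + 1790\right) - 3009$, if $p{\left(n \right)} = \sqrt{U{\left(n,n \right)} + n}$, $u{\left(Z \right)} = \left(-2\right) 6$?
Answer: $-1219 + \frac{i \sqrt{69999}}{18} \approx -1219.0 + 14.699 i$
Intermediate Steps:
$u{\left(Z \right)} = -12$
$U{\left(s,J \right)} = J + \frac{5}{J}$ ($U{\left(s,J \right)} = \frac{5}{J} + J 1 = \frac{5}{J} + J = J + \frac{5}{J}$)
$p{\left(n \right)} = \sqrt{2 n + \frac{5}{n}}$ ($p{\left(n \right)} = \sqrt{\left(n + \frac{5}{n}\right) + n} = \sqrt{2 n + \frac{5}{n}}$)
$\left(p{\left(u{\left(4 \right)} 9 \right)} + 1790\right) - 3009 = \left(\sqrt{2 \left(\left(-12\right) 9\right) + \frac{5}{\left(-12\right) 9}} + 1790\right) - 3009 = \left(\sqrt{2 \left(-108\right) + \frac{5}{-108}} + 1790\right) - 3009 = \left(\sqrt{-216 + 5 \left(- \frac{1}{108}\right)} + 1790\right) - 3009 = \left(\sqrt{-216 - \frac{5}{108}} + 1790\right) - 3009 = \left(\sqrt{- \frac{23333}{108}} + 1790\right) - 3009 = \left(\frac{i \sqrt{69999}}{18} + 1790\right) - 3009 = \left(1790 + \frac{i \sqrt{69999}}{18}\right) - 3009 = -1219 + \frac{i \sqrt{69999}}{18}$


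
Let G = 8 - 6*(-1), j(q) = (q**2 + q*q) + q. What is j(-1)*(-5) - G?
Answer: -19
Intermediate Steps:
j(q) = q + 2*q**2 (j(q) = (q**2 + q**2) + q = 2*q**2 + q = q + 2*q**2)
G = 14 (G = 8 + 6 = 14)
j(-1)*(-5) - G = -(1 + 2*(-1))*(-5) - 1*14 = -(1 - 2)*(-5) - 14 = -1*(-1)*(-5) - 14 = 1*(-5) - 14 = -5 - 14 = -19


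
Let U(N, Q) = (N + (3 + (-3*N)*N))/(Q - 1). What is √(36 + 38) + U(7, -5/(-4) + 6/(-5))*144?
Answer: 394560/19 + √74 ≈ 20775.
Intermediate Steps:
U(N, Q) = (3 + N - 3*N²)/(-1 + Q) (U(N, Q) = (N + (3 - 3*N²))/(-1 + Q) = (3 + N - 3*N²)/(-1 + Q))
√(36 + 38) + U(7, -5/(-4) + 6/(-5))*144 = √(36 + 38) + ((3 + 7 - 3*7²)/(-1 + (-5/(-4) + 6/(-5))))*144 = √74 + ((3 + 7 - 3*49)/(-1 + (-5*(-¼) + 6*(-⅕))))*144 = √74 + ((3 + 7 - 147)/(-1 + (5/4 - 6/5)))*144 = √74 + (-137/(-1 + 1/20))*144 = √74 + (-137/(-19/20))*144 = √74 - 20/19*(-137)*144 = √74 + (2740/19)*144 = √74 + 394560/19 = 394560/19 + √74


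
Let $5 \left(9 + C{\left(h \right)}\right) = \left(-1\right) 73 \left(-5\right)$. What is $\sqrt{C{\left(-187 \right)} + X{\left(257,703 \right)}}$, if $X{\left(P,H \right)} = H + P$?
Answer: $32$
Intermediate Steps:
$C{\left(h \right)} = 64$ ($C{\left(h \right)} = -9 + \frac{\left(-1\right) 73 \left(-5\right)}{5} = -9 + \frac{\left(-73\right) \left(-5\right)}{5} = -9 + \frac{1}{5} \cdot 365 = -9 + 73 = 64$)
$\sqrt{C{\left(-187 \right)} + X{\left(257,703 \right)}} = \sqrt{64 + \left(703 + 257\right)} = \sqrt{64 + 960} = \sqrt{1024} = 32$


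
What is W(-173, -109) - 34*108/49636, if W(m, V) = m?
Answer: -2147675/12409 ≈ -173.07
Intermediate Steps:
W(-173, -109) - 34*108/49636 = -173 - 34*108/49636 = -173 - 3672*1/49636 = -173 - 918/12409 = -2147675/12409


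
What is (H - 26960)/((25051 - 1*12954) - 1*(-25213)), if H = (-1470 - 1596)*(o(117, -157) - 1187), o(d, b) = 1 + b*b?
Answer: -35982259/18655 ≈ -1928.8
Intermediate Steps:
o(d, b) = 1 + b**2
H = -71937558 (H = (-1470 - 1596)*((1 + (-157)**2) - 1187) = -3066*((1 + 24649) - 1187) = -3066*(24650 - 1187) = -3066*23463 = -71937558)
(H - 26960)/((25051 - 1*12954) - 1*(-25213)) = (-71937558 - 26960)/((25051 - 1*12954) - 1*(-25213)) = -71964518/((25051 - 12954) + 25213) = -71964518/(12097 + 25213) = -71964518/37310 = -71964518*1/37310 = -35982259/18655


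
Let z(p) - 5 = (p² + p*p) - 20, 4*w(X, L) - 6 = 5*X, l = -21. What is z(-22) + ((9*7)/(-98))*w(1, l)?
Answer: 53269/56 ≈ 951.23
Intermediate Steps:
w(X, L) = 3/2 + 5*X/4 (w(X, L) = 3/2 + (5*X)/4 = 3/2 + 5*X/4)
z(p) = -15 + 2*p² (z(p) = 5 + ((p² + p*p) - 20) = 5 + ((p² + p²) - 20) = 5 + (2*p² - 20) = 5 + (-20 + 2*p²) = -15 + 2*p²)
z(-22) + ((9*7)/(-98))*w(1, l) = (-15 + 2*(-22)²) + ((9*7)/(-98))*(3/2 + (5/4)*1) = (-15 + 2*484) + (63*(-1/98))*(3/2 + 5/4) = (-15 + 968) - 9/14*11/4 = 953 - 99/56 = 53269/56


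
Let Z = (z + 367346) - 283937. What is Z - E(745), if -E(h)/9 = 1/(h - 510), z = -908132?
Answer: -193809896/235 ≈ -8.2472e+5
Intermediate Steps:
Z = -824723 (Z = (-908132 + 367346) - 283937 = -540786 - 283937 = -824723)
E(h) = -9/(-510 + h) (E(h) = -9/(h - 510) = -9/(-510 + h))
Z - E(745) = -824723 - (-9)/(-510 + 745) = -824723 - (-9)/235 = -824723 - 1*(-9/235) = -824723 + 9/235 = -193809896/235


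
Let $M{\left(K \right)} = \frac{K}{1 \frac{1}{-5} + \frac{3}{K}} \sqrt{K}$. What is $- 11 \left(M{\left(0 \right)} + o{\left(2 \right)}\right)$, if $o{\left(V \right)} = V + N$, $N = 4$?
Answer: $-66$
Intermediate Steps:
$o{\left(V \right)} = 4 + V$ ($o{\left(V \right)} = V + 4 = 4 + V$)
$M{\left(K \right)} = \frac{K^{\frac{3}{2}}}{- \frac{1}{5} + \frac{3}{K}}$ ($M{\left(K \right)} = \frac{K}{1 \left(- \frac{1}{5}\right) + \frac{3}{K}} \sqrt{K} = \frac{K}{- \frac{1}{5} + \frac{3}{K}} \sqrt{K} = \frac{K^{\frac{3}{2}}}{- \frac{1}{5} + \frac{3}{K}}$)
$- 11 \left(M{\left(0 \right)} + o{\left(2 \right)}\right) = - 11 \left(- \frac{5 \cdot 0^{\frac{5}{2}}}{-15 + 0} + \left(4 + 2\right)\right) = - 11 \left(\left(-5\right) 0 \frac{1}{-15} + 6\right) = - 11 \left(\left(-5\right) 0 \left(- \frac{1}{15}\right) + 6\right) = - 11 \left(0 + 6\right) = \left(-11\right) 6 = -66$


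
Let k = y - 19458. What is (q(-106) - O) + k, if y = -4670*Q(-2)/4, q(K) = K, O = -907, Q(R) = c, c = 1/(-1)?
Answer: -34979/2 ≈ -17490.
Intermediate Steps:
c = -1
Q(R) = -1
y = 2335/2 (y = -(-4670)/4 = -4670*(-1/4) = 2335/2 ≈ 1167.5)
k = -36581/2 (k = 2335/2 - 19458 = -36581/2 ≈ -18291.)
(q(-106) - O) + k = (-106 - 1*(-907)) - 36581/2 = (-106 + 907) - 36581/2 = 801 - 36581/2 = -34979/2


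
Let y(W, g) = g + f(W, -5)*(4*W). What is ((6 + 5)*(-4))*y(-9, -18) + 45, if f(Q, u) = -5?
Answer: -7083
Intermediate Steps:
y(W, g) = g - 20*W
((6 + 5)*(-4))*y(-9, -18) + 45 = ((6 + 5)*(-4))*(-18 - 20*(-9)) + 45 = (11*(-4))*(-18 + 180) + 45 = -44*162 + 45 = -7128 + 45 = -7083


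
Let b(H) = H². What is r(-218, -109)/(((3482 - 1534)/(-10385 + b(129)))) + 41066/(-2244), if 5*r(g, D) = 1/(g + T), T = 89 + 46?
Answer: -4151576773/226761810 ≈ -18.308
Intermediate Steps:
T = 135
r(g, D) = 1/(5*(135 + g)) (r(g, D) = 1/(5*(g + 135)) = 1/(5*(135 + g)))
r(-218, -109)/(((3482 - 1534)/(-10385 + b(129)))) + 41066/(-2244) = (1/(5*(135 - 218)))/(((3482 - 1534)/(-10385 + 129²))) + 41066/(-2244) = ((⅕)/(-83))/((1948/(-10385 + 16641))) + 41066*(-1/2244) = ((⅕)*(-1/83))/((1948/6256)) - 20533/1122 = -1/(415*(1948*(1/6256))) - 20533/1122 = -1/(415*487/1564) - 20533/1122 = -1/415*1564/487 - 20533/1122 = -1564/202105 - 20533/1122 = -4151576773/226761810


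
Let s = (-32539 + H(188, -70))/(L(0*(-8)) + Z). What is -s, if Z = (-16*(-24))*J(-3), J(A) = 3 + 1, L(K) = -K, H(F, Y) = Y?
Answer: 32609/1536 ≈ 21.230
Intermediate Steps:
J(A) = 4
Z = 1536 (Z = -16*(-24)*4 = 384*4 = 1536)
s = -32609/1536 (s = (-32539 - 70)/(-0*(-8) + 1536) = -32609/(-1*0 + 1536) = -32609/(0 + 1536) = -32609/1536 ≈ -21.230)
-s = -1*(-32609/1536) = 32609/1536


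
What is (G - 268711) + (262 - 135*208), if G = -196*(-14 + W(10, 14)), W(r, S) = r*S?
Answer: -321225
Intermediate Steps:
W(r, S) = S*r
G = -24696 (G = -196*(-14 + 14*10) = -196*(-14 + 140) = -196*126 = -24696)
(G - 268711) + (262 - 135*208) = (-24696 - 268711) + (262 - 135*208) = -293407 + (262 - 28080) = -293407 - 27818 = -321225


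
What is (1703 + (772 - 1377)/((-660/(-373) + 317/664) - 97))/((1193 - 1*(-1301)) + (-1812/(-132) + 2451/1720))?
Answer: 5883583166120/8636325913327 ≈ 0.68126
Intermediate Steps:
(1703 + (772 - 1377)/((-660/(-373) + 317/664) - 97))/((1193 - 1*(-1301)) + (-1812/(-132) + 2451/1720)) = (1703 - 605/((-660*(-1/373) + 317*(1/664)) - 97))/((1193 + 1301) + (-1812*(-1/132) + 2451*(1/1720))) = (1703 - 605/((660/373 + 317/664) - 97))/(2494 + (151/11 + 57/40)) = (1703 - 605/(556481/247672 - 97))/(2494 + 6667/440) = (1703 - 605/(-23467703/247672))/(1104027/440) = (1703 - 605*(-247672/23467703))*(440/1104027) = (1703 + 149841560/23467703)*(440/1104027) = (40115339769/23467703)*(440/1104027) = 5883583166120/8636325913327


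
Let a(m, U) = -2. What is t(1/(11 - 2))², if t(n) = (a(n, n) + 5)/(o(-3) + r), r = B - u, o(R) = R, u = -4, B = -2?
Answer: 9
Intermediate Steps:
r = 2 (r = -2 - 1*(-4) = -2 + 4 = 2)
t(n) = -3 (t(n) = (-2 + 5)/(-3 + 2) = 3/(-1) = 3*(-1) = -3)
t(1/(11 - 2))² = (-3)² = 9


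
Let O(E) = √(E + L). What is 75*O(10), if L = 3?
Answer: 75*√13 ≈ 270.42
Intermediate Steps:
O(E) = √(3 + E) (O(E) = √(E + 3) = √(3 + E))
75*O(10) = 75*√(3 + 10) = 75*√13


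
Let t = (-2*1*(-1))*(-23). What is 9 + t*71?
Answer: -3257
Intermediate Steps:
t = -46 (t = -2*(-1)*(-23) = 2*(-23) = -46)
9 + t*71 = 9 - 46*71 = 9 - 3266 = -3257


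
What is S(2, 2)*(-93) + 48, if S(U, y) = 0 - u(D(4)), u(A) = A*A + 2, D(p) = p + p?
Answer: 6186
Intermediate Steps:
D(p) = 2*p
u(A) = 2 + A² (u(A) = A² + 2 = 2 + A²)
S(U, y) = -66 (S(U, y) = 0 - (2 + (2*4)²) = 0 - (2 + 8²) = 0 - (2 + 64) = 0 - 1*66 = 0 - 66 = -66)
S(2, 2)*(-93) + 48 = -66*(-93) + 48 = 6138 + 48 = 6186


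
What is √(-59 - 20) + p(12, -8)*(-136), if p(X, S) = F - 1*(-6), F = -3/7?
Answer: -5304/7 + I*√79 ≈ -757.71 + 8.8882*I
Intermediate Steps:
F = -3/7 (F = -3*⅐ = -3/7 ≈ -0.42857)
p(X, S) = 39/7 (p(X, S) = -3/7 - 1*(-6) = -3/7 + 6 = 39/7)
√(-59 - 20) + p(12, -8)*(-136) = √(-59 - 20) + (39/7)*(-136) = √(-79) - 5304/7 = I*√79 - 5304/7 = -5304/7 + I*√79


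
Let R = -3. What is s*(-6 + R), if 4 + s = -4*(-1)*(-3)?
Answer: 144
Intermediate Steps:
s = -16 (s = -4 - 4*(-1)*(-3) = -4 + 4*(-3) = -4 - 12 = -16)
s*(-6 + R) = -16*(-6 - 3) = -16*(-9) = 144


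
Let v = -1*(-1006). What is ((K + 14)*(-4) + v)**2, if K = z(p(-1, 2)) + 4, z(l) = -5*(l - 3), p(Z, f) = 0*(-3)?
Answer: 763876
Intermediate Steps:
p(Z, f) = 0
z(l) = 15 - 5*l (z(l) = -5*(-3 + l) = 15 - 5*l)
K = 19 (K = (15 - 5*0) + 4 = (15 + 0) + 4 = 15 + 4 = 19)
v = 1006
((K + 14)*(-4) + v)**2 = ((19 + 14)*(-4) + 1006)**2 = (33*(-4) + 1006)**2 = (-132 + 1006)**2 = 874**2 = 763876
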